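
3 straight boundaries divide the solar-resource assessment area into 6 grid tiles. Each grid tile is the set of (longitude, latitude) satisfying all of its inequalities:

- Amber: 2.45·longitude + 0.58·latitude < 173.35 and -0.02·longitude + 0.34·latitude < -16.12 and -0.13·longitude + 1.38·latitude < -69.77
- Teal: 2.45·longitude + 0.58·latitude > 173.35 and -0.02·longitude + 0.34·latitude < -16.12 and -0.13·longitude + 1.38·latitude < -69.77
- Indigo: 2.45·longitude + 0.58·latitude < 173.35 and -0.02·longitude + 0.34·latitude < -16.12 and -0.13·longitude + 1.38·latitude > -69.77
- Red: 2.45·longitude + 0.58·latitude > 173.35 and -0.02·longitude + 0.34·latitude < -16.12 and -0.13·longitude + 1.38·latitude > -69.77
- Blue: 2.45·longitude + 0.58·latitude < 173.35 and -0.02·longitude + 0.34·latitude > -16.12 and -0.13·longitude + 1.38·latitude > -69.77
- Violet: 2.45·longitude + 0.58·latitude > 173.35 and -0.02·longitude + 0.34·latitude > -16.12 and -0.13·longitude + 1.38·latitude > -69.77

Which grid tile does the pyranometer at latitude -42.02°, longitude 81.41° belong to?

Violet

2.45·81.41 + 0.58·-42.02 = 175.083, which is > 173.35
-0.02·81.41 + 0.34·-42.02 = -15.915, which is > -16.12
-0.13·81.41 + 1.38·-42.02 = -68.571, which is > -69.77
This sign pattern matches Violet.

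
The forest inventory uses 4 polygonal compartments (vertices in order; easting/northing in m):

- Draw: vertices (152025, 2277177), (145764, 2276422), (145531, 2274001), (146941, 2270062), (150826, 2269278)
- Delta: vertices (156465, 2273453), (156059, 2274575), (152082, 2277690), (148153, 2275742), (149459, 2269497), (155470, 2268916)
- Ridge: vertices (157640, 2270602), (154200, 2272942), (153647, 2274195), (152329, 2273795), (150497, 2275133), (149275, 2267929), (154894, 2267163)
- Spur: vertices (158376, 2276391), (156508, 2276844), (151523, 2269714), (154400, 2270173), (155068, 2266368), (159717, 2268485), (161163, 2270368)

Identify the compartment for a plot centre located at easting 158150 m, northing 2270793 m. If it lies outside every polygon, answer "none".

Cast a ray rightward from (158150, 2270793). For each polygon, the edges (by vertex number in listed order) whose endpoints lie on opposite sides of northing = 2270793, where each meets that height, and whether that is right or left of the point:
Draw: 3–4 at easting≈146679.3 (left), 5–1 at easting≈151056.0 (left) → 0 crossings.
Delta: 4–5 at easting≈149188.0 (left), 6–1 at easting≈155881.6 (left) → 0 crossings.
Ridge: 1–2 at easting≈157359.2 (left), 5–6 at easting≈149760.8 (left) → 0 crossings.
Spur: 2–3 at easting≈152277.4 (left), 7–1 at easting≈160966.3 (right) → 1 crossing.
Only Spur has an odd count, so the point is inside Spur.

Spur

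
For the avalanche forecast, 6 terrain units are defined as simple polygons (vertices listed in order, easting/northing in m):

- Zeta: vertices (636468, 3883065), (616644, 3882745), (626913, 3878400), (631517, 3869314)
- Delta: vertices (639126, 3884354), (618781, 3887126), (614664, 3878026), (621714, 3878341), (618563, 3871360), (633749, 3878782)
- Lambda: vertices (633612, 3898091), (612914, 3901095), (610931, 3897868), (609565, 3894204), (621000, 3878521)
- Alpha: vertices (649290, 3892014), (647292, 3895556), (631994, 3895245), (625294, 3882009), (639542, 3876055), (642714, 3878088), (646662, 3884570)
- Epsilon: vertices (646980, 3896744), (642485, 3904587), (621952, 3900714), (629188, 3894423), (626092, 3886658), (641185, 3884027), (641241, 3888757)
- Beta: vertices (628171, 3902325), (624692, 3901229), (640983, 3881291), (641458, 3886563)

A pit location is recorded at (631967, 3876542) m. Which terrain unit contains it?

Zeta

Cast a ray rightward from (631967, 3876542). For each polygon, the edges (by vertex number in listed order) whose endpoints lie on opposite sides of northing = 3876542, where each meets that height, and whether that is right or left of the point:
Zeta: 3–4 at easting≈627854.5 (left), 4–1 at easting≈634119.4 (right) → 1 crossing.
Delta: 4–5 at easting≈620902.0 (left), 5–6 at easting≈629165.8 (left) → 0 crossings.
Lambda: no edge straddles that height → 0 crossings.
Alpha: 4–5 at easting≈638376.6 (right), 5–6 at easting≈640301.8 (right) → 2 crossings.
Epsilon: no edge straddles that height → 0 crossings.
Beta: no edge straddles that height → 0 crossings.
Only Zeta has an odd count, so the point is inside Zeta.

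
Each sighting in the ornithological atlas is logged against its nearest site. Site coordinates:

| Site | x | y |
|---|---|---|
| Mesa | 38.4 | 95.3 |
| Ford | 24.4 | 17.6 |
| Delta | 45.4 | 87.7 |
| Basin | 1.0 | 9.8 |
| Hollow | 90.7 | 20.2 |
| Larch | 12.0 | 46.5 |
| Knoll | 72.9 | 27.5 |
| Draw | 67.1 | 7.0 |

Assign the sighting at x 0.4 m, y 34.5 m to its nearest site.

Larch

Squared distances to each site:
Mesa: 5140.640; Ford: 861.610; Delta: 4855.240; Basin: 610.450; Hollow: 8358.580; Larch: 278.560; Knoll: 5305.250; Draw: 5205.140.
Minimum at Larch.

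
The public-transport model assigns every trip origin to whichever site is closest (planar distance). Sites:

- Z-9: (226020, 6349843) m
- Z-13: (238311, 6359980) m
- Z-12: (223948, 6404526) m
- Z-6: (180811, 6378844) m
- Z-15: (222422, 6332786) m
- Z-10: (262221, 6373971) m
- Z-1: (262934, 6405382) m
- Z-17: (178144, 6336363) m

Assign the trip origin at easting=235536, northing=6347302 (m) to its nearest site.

Squared distances to each site:
Z-9: 97010937.000; Z-13: 168432309.000; Z-12: 3408867920.000; Z-6: 3989723389.000; Z-15: 382691252.000; Z-10: 1423324786.000; Z-1: 4123936804.000; Z-17: 3413503385.000.
Minimum at Z-9.

Z-9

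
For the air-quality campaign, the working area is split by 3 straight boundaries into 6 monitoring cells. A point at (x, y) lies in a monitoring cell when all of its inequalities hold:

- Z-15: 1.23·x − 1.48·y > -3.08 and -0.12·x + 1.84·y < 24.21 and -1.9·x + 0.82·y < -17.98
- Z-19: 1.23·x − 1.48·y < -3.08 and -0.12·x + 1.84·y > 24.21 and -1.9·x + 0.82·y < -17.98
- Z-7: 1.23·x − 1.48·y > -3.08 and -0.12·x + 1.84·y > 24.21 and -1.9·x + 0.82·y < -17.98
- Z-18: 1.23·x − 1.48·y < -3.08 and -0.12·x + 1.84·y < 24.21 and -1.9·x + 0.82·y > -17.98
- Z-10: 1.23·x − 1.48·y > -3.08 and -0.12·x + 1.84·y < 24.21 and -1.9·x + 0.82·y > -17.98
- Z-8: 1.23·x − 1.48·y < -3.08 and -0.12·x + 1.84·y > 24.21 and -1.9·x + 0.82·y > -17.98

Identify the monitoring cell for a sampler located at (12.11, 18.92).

1.23·12.11 − 1.48·18.92 = -13.106, which is < -3.08
-0.12·12.11 + 1.84·18.92 = 33.360, which is > 24.21
-1.9·12.11 + 0.82·18.92 = -7.495, which is > -17.98
This sign pattern matches Z-8.

Z-8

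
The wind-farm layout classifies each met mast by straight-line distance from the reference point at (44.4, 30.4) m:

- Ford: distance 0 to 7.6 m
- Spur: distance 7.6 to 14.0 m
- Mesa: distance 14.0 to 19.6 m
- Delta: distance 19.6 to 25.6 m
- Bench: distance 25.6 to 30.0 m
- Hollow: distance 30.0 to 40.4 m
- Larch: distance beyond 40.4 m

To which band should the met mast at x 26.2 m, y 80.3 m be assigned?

Distance = √((26.2−44.4)² + (80.3−30.4)²) = √(331.240 + 2490.010) = 53.115 m.
40.4 ≤ 53.115 < ∞ → Larch.

Larch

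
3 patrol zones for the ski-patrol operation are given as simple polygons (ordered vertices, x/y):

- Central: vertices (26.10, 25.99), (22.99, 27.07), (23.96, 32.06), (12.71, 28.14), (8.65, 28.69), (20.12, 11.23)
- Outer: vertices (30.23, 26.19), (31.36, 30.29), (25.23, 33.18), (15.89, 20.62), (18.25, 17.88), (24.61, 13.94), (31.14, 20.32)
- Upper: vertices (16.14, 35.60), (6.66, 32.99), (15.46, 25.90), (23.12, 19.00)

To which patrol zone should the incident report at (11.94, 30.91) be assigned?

Cast a ray rightward from (11.94, 30.91). For each polygon, the edges (by vertex number in listed order) whose endpoints lie on opposite sides of y = 30.91, where each meets that height, and whether that is right or left of the point:
Central: 2–3 at x≈23.736 (right), 3–4 at x≈20.660 (right) → 2 crossings.
Outer: 2–3 at x≈30.045 (right), 3–4 at x≈23.542 (right) → 2 crossings.
Upper: 2–3 at x≈9.242 (left), 4–1 at x≈18.112 (right) → 1 crossing.
Only Upper has an odd count, so the point is inside Upper.

Upper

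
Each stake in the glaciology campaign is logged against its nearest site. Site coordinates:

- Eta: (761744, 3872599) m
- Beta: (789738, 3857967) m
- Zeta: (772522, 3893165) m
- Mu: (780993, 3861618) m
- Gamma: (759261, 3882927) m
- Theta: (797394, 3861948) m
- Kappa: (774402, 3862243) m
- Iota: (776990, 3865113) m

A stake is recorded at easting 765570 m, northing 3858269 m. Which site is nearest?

Squared distances to each site:
Eta: 219987176.000; Beta: 584183428.000; Zeta: 1266061120.000; Mu: 249084730.000; Gamma: 647820445.000; Theta: 1026302017.000; Kappa: 93796900.000; Iota: 177256736.000.
Minimum at Kappa.

Kappa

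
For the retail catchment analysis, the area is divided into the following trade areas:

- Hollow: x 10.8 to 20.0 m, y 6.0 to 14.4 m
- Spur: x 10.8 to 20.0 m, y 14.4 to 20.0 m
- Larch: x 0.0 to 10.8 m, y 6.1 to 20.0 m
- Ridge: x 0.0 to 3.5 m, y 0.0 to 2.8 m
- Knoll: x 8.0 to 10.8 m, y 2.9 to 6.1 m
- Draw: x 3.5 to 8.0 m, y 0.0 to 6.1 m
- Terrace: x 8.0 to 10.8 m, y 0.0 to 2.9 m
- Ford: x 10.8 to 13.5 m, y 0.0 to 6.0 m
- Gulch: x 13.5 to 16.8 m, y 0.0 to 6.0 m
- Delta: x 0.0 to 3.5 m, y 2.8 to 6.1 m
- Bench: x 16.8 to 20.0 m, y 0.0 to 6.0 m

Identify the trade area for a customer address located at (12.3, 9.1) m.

The point has x = 12.3 and y = 9.1.
Only Hollow satisfies 10.8 ≤ x ≤ 20.0 and 6.0 ≤ y ≤ 14.4.

Hollow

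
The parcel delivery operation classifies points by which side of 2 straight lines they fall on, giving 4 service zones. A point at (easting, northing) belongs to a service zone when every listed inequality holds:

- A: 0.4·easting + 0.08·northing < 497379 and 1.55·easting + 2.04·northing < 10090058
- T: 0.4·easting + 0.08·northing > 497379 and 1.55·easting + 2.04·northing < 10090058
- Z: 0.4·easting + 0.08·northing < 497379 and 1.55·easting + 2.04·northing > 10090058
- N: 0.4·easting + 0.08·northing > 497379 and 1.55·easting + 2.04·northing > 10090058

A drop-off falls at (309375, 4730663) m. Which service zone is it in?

0.4·309375 + 0.08·4730663 = 502203.040, which is > 497379
1.55·309375 + 2.04·4730663 = 10130083.770, which is > 10090058
This sign pattern matches N.

N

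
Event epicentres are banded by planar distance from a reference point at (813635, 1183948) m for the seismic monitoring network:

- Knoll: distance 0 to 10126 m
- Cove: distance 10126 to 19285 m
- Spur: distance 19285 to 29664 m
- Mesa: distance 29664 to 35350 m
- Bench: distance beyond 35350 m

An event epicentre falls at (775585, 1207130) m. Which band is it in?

Distance = √((775585−813635)² + (1207130−1183948)²) = √(1447802500.000 + 537405124.000) = 44555.669 m.
35350 ≤ 44555.669 < ∞ → Bench.

Bench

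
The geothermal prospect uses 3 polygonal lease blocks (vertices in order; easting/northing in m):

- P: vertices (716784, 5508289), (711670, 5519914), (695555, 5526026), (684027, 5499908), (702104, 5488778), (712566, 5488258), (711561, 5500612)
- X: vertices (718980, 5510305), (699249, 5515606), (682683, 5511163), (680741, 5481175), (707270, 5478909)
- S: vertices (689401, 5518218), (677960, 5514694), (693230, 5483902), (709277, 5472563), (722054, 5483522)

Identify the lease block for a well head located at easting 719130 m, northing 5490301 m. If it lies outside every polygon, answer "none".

Cast a ray rightward from (719130, 5490301). For each polygon, the edges (by vertex number in listed order) whose endpoints lie on opposite sides of northing = 5490301, where each meets that height, and whether that is right or left of the point:
P: 4–5 at easting≈699630.4 (left), 6–7 at easting≈712399.8 (left) → 0 crossings.
X: 3–4 at easting≈681332.0 (left), 5–1 at easting≈711519.0 (left) → 0 crossings.
S: 2–3 at easting≈690056.7 (left), 5–1 at easting≈715674.2 (left) → 0 crossings.
All counts are even, so the point lies outside every listed polygon.

none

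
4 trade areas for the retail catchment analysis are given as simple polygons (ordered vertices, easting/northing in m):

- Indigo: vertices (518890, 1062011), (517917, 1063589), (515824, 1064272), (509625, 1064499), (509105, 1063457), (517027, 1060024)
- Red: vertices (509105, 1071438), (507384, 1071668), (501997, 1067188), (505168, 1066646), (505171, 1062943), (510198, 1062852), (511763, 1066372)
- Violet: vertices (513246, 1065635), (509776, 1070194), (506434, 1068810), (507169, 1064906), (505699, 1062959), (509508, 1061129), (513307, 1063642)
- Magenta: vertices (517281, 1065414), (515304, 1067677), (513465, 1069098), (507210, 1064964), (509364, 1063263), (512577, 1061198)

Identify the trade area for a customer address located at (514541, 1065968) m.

Cast a ray rightward from (514541, 1065968). For each polygon, the edges (by vertex number in listed order) whose endpoints lie on opposite sides of northing = 1065968, where each meets that height, and whether that is right or left of the point:
Indigo: no edge straddles that height → 0 crossings.
Red: 4–5 at easting≈505168.5 (left), 6–7 at easting≈511583.4 (left) → 0 crossings.
Violet: 1–2 at easting≈512992.5 (left), 3–4 at easting≈506969.1 (left) → 0 crossings.
Magenta: 1–2 at easting≈516797.0 (right), 3–4 at easting≈508729.1 (left) → 1 crossing.
Only Magenta has an odd count, so the point is inside Magenta.

Magenta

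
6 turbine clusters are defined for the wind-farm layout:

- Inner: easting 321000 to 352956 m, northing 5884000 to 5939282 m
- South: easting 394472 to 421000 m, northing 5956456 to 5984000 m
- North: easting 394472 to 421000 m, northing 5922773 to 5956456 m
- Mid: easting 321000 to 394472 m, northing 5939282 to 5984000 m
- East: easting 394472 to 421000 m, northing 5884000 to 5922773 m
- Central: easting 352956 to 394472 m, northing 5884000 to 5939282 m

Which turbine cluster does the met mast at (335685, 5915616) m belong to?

Inner

The point has easting = 335685 and northing = 5915616.
Only Inner satisfies 321000 ≤ easting ≤ 352956 and 5884000 ≤ northing ≤ 5939282.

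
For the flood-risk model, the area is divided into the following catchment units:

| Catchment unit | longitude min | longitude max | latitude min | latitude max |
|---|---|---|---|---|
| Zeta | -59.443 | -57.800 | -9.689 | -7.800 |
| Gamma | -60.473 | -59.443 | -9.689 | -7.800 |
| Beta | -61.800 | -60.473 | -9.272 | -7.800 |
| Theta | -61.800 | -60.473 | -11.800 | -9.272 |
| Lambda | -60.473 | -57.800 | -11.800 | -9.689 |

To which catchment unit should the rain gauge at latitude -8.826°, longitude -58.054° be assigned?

The point has longitude = -58.054 and latitude = -8.826.
Only Zeta satisfies -59.443 ≤ longitude ≤ -57.800 and -9.689 ≤ latitude ≤ -7.800.

Zeta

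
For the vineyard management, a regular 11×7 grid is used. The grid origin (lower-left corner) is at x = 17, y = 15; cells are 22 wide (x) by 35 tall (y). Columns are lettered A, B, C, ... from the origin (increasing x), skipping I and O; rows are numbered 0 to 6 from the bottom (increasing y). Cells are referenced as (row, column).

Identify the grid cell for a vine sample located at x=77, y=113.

Column index: ⌊(77 − 17) / 22⌋ = ⌊2.727⌋ = 2 → column C
Row offset from origin: ⌊(113 − 15) / 35⌋ = ⌊2.800⌋ = 2 → row 2

(2, C)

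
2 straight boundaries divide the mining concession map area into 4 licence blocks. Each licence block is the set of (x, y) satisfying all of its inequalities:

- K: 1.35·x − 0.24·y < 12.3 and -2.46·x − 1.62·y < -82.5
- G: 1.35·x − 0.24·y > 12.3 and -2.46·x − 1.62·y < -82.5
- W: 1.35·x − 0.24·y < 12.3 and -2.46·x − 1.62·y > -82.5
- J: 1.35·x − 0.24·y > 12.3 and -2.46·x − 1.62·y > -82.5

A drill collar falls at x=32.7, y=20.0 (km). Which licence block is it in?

1.35·32.7 − 0.24·20.0 = 39.345, which is > 12.3
-2.46·32.7 − 1.62·20.0 = -112.842, which is < -82.5
This sign pattern matches G.

G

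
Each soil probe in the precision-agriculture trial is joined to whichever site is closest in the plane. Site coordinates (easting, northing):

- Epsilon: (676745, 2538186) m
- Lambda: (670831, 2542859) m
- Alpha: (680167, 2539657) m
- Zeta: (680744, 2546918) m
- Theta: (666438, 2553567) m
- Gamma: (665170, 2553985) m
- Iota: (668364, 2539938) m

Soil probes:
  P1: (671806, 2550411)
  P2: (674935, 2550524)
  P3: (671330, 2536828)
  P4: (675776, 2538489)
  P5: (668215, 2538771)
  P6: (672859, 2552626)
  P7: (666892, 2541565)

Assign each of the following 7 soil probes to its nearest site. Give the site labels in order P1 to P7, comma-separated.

Theta, Zeta, Iota, Epsilon, Iota, Theta, Iota

P1 → Theta (d²=38775760.00)
P2 → Zeta (d²=46747717.00)
P3 → Iota (d²=18469256.00)
P4 → Epsilon (d²=1030770.00)
P5 → Iota (d²=1384090.00)
P6 → Theta (d²=42114722.00)
P7 → Iota (d²=4813913.00)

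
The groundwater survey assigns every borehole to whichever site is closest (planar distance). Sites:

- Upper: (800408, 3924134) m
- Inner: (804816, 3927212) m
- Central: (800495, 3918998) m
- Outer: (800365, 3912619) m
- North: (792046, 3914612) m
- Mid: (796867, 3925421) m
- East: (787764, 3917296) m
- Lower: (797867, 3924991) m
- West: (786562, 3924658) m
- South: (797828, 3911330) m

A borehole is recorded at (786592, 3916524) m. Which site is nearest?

Squared distances to each site:
Upper: 248793956.000; Inner: 446347520.000; Central: 199414085.000; Outer: 204944554.000; North: 33401860.000; Mid: 184732234.000; East: 1969568.000; Lower: 198815714.000; West: 66162856.000; South: 153225332.000.
Minimum at East.

East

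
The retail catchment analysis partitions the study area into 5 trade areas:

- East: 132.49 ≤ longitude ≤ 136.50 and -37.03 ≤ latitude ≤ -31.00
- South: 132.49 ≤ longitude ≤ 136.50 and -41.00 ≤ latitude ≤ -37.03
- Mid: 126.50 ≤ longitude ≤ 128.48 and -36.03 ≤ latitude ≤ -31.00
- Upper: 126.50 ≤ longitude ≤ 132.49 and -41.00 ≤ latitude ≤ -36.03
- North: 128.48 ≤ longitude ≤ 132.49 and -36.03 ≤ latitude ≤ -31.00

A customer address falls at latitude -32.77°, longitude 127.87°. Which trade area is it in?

Mid

The point has longitude = 127.87 and latitude = -32.77.
Only Mid satisfies 126.50 ≤ longitude ≤ 128.48 and -36.03 ≤ latitude ≤ -31.00.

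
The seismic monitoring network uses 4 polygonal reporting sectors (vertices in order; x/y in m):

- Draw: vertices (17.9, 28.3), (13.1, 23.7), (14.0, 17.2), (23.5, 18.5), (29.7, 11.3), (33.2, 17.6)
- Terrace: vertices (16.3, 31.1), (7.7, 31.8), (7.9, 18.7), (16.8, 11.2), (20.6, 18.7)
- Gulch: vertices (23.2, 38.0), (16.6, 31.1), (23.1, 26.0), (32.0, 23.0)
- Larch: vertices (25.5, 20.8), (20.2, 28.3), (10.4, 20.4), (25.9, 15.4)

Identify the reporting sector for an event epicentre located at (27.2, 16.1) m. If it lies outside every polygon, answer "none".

Cast a ray rightward from (27.2, 16.1). For each polygon, the edges (by vertex number in listed order) whose endpoints lie on opposite sides of y = 16.1, where each meets that height, and whether that is right or left of the point:
Draw: 4–5 at x≈25.57 (left), 5–6 at x≈32.37 (right) → 1 crossing.
Terrace: 3–4 at x≈10.99 (left), 4–5 at x≈19.28 (left) → 0 crossings.
Gulch: no edge straddles that height → 0 crossings.
Larch: 3–4 at x≈23.73 (left), 4–1 at x≈25.85 (left) → 0 crossings.
Only Draw has an odd count, so the point is inside Draw.

Draw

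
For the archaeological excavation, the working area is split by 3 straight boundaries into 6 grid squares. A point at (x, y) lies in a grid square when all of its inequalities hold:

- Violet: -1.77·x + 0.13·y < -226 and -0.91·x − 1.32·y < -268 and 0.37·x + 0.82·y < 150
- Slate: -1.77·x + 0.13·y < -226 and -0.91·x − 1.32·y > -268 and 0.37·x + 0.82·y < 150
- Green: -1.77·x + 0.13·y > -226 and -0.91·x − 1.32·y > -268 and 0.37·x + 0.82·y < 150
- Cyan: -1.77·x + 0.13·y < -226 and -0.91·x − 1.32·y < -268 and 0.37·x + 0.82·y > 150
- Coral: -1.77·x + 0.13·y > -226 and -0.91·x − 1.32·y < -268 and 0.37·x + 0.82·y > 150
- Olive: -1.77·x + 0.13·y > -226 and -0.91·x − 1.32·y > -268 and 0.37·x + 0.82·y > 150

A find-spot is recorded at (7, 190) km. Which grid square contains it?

Olive

-1.77·7 + 0.13·190 = 12.310, which is > -226
-0.91·7 − 1.32·190 = -257.170, which is > -268
0.37·7 + 0.82·190 = 158.390, which is > 150
This sign pattern matches Olive.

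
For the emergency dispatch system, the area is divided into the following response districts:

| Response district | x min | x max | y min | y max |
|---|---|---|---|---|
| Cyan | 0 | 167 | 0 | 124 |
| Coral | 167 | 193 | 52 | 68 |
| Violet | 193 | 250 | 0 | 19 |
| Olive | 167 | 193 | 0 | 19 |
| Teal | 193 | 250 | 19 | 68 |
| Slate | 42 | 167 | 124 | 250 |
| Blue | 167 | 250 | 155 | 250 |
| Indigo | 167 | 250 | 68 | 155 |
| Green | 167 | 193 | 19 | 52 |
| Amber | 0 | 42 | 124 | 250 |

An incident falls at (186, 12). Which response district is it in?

Olive

The point has x = 186 and y = 12.
Only Olive satisfies 167 ≤ x ≤ 193 and 0 ≤ y ≤ 19.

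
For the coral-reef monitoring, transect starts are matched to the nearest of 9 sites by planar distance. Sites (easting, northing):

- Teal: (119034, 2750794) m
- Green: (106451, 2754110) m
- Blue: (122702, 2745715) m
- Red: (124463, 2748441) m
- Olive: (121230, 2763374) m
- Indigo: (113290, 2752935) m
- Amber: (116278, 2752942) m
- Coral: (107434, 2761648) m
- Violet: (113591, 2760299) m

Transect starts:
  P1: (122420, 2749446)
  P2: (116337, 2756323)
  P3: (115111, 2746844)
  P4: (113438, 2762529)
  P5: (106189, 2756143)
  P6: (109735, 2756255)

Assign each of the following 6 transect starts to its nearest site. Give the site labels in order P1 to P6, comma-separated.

Red, Amber, Teal, Violet, Green, Green

P1 → Red (d²=5183874.00)
P2 → Amber (d²=11434642.00)
P3 → Teal (d²=30992429.00)
P4 → Violet (d²=4996309.00)
P5 → Green (d²=4201733.00)
P6 → Green (d²=15385681.00)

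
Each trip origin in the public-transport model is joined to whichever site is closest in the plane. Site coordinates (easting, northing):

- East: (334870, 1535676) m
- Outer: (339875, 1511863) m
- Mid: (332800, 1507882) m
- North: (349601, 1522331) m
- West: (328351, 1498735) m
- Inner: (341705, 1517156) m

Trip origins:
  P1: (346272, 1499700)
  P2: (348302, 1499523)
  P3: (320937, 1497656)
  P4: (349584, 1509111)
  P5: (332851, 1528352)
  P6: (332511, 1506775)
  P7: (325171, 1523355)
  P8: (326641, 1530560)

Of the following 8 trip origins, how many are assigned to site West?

P1 → Outer
P2 → Outer
P3 → West
P4 → Outer
P5 → East
P6 → Mid
P7 → East
P8 → East
1 of the 8 goes to West.

1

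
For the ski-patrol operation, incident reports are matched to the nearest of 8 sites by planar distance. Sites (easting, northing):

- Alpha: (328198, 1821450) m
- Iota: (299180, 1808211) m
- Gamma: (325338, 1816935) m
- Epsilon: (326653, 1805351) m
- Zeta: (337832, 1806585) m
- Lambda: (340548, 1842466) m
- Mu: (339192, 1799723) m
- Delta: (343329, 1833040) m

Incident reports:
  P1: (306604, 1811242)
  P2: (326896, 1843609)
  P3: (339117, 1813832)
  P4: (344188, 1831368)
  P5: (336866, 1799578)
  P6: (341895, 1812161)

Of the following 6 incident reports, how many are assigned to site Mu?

P1 → Iota
P2 → Lambda
P3 → Zeta
P4 → Delta
P5 → Mu
P6 → Zeta
1 of the 6 goes to Mu.

1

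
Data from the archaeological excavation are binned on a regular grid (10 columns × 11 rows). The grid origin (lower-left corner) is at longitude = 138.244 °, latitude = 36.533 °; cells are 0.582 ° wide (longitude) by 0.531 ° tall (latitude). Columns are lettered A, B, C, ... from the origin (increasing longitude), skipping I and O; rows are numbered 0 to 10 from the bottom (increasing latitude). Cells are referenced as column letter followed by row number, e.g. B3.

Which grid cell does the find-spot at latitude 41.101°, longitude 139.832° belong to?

C8

Column index: ⌊(139.832 − 138.244) / 0.582⌋ = ⌊2.729⌋ = 2 → column C
Row offset from origin: ⌊(41.101 − 36.533) / 0.531⌋ = ⌊8.603⌋ = 8 → row 8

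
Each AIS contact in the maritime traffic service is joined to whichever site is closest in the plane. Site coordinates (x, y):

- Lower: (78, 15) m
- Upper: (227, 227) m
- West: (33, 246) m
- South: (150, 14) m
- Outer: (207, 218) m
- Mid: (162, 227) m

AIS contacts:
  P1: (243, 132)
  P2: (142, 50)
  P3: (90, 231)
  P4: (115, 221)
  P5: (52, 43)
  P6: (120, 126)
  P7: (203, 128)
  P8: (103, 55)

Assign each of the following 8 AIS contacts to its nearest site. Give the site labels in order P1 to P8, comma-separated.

Outer, South, West, Mid, Lower, Mid, Outer, Lower

P1 → Outer (d²=8692.00)
P2 → South (d²=1360.00)
P3 → West (d²=3474.00)
P4 → Mid (d²=2245.00)
P5 → Lower (d²=1460.00)
P6 → Mid (d²=11965.00)
P7 → Outer (d²=8116.00)
P8 → Lower (d²=2225.00)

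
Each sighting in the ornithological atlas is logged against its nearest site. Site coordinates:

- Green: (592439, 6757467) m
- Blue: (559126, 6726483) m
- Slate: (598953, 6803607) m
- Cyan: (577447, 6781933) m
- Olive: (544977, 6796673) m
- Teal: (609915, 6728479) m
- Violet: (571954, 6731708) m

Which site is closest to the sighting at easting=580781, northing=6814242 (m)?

Squared distances to each site:
Green: 3359309589.000; Blue: 8170581106.000; Slate: 443324809.000; Cyan: 1054987037.000; Olive: 1590596177.000; Teal: 8204082125.000; Violet: 6889777085.000.
Minimum at Slate.

Slate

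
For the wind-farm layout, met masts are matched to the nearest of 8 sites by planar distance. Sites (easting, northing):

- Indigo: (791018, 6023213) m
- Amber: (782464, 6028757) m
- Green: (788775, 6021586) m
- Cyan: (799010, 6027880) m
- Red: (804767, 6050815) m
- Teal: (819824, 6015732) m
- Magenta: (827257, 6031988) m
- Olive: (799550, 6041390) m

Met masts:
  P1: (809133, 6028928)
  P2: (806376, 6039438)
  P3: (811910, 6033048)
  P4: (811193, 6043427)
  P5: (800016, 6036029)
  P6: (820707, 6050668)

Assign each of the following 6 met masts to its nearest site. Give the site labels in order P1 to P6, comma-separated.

Cyan, Olive, Cyan, Red, Olive, Red

P1 → Cyan (d²=103573433.00)
P2 → Olive (d²=50404580.00)
P3 → Cyan (d²=193118224.00)
P4 → Red (d²=95876020.00)
P5 → Olive (d²=28957477.00)
P6 → Red (d²=254105209.00)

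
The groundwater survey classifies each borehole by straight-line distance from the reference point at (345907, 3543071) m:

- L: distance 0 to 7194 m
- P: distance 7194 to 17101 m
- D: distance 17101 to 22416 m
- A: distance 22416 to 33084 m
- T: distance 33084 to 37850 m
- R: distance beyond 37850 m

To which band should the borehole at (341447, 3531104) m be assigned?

Distance = √((341447−345907)² + (3531104−3543071)²) = √(19891600.000 + 143209089.000) = 12771.088 m.
7194 ≤ 12771.088 < 17101 → P.

P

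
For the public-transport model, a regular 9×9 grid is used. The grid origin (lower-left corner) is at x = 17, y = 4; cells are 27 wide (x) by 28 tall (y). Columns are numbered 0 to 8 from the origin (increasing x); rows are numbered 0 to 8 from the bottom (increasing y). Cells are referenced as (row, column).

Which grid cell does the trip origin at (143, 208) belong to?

Column index: ⌊(143 − 17) / 27⌋ = ⌊4.667⌋ = 4
Row offset from origin: ⌊(208 − 4) / 28⌋ = ⌊7.286⌋ = 7 → row 7

(7, 4)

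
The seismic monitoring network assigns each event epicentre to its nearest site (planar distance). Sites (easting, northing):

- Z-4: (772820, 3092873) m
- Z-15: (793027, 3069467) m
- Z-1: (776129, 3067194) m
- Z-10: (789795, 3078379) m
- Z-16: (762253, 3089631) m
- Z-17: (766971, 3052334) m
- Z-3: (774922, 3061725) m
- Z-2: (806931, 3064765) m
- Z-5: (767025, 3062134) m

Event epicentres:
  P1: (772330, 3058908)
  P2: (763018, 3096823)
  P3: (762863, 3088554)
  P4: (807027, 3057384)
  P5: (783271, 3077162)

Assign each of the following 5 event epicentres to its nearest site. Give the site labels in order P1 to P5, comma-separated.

Z-3, Z-16, Z-16, Z-2, Z-10

P1 → Z-3 (d²=14653953.00)
P2 → Z-16 (d²=52310089.00)
P3 → Z-16 (d²=1532029.00)
P4 → Z-2 (d²=54488377.00)
P5 → Z-10 (d²=44043665.00)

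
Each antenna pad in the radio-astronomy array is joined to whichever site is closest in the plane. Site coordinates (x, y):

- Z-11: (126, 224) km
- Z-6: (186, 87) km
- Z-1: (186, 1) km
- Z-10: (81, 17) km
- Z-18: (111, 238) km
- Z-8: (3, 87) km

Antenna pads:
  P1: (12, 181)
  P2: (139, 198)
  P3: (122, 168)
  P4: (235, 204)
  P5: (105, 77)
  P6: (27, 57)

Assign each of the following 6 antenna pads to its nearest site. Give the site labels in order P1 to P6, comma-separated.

P1 → Z-8 (d²=8917.00)
P2 → Z-11 (d²=845.00)
P3 → Z-11 (d²=3152.00)
P4 → Z-11 (d²=12281.00)
P5 → Z-10 (d²=4176.00)
P6 → Z-8 (d²=1476.00)

Z-8, Z-11, Z-11, Z-11, Z-10, Z-8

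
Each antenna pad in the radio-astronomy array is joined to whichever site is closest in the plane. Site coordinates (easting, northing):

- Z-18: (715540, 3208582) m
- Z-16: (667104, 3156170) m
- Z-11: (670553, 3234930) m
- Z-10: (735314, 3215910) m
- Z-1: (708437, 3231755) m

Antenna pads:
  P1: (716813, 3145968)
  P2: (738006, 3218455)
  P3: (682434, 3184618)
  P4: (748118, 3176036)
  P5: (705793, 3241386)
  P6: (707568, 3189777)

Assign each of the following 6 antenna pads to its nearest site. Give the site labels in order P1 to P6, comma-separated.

P1 → Z-16 (d²=2575065485.00)
P2 → Z-10 (d²=13723889.00)
P3 → Z-16 (d²=1044297604.00)
P4 → Z-10 (d²=1753878292.00)
P5 → Z-1 (d²=99746897.00)
P6 → Z-18 (d²=417180809.00)

Z-16, Z-10, Z-16, Z-10, Z-1, Z-18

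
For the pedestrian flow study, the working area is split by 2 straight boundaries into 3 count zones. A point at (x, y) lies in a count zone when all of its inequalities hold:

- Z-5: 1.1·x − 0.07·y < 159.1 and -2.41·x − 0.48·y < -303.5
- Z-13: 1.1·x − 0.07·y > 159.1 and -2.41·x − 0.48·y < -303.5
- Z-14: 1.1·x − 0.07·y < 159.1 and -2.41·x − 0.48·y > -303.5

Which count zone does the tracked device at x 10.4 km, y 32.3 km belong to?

Z-14

1.1·10.4 − 0.07·32.3 = 9.179, which is < 159.1
-2.41·10.4 − 0.48·32.3 = -40.568, which is > -303.5
This sign pattern matches Z-14.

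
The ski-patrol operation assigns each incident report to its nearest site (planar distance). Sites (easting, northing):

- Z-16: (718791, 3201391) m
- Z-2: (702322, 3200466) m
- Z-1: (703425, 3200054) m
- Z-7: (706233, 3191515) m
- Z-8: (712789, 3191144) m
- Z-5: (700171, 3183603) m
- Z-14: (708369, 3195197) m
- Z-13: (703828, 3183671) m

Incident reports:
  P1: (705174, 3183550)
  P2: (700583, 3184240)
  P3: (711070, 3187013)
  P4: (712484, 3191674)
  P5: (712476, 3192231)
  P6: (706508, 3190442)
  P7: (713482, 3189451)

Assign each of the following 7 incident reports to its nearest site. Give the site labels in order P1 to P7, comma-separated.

Z-13, Z-5, Z-8, Z-8, Z-8, Z-7, Z-8

P1 → Z-13 (d²=1826357.00)
P2 → Z-5 (d²=575513.00)
P3 → Z-8 (d²=20020122.00)
P4 → Z-8 (d²=373925.00)
P5 → Z-8 (d²=1279538.00)
P6 → Z-7 (d²=1226954.00)
P7 → Z-8 (d²=3346498.00)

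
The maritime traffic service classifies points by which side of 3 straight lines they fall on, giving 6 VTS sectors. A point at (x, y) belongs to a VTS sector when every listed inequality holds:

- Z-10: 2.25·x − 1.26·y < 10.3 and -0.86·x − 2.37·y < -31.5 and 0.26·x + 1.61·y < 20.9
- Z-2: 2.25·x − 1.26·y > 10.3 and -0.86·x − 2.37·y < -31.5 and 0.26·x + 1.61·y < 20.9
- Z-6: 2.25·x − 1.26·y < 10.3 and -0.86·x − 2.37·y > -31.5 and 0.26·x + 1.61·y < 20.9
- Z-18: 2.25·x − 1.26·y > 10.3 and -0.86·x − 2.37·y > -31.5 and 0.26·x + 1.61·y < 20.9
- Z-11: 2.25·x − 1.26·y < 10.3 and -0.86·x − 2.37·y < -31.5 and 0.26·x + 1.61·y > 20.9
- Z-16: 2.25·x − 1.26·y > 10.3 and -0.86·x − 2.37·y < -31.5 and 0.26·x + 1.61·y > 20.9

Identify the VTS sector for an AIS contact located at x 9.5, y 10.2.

2.25·9.5 − 1.26·10.2 = 8.523, which is < 10.3
-0.86·9.5 − 2.37·10.2 = -32.344, which is < -31.5
0.26·9.5 + 1.61·10.2 = 18.892, which is < 20.9
This sign pattern matches Z-10.

Z-10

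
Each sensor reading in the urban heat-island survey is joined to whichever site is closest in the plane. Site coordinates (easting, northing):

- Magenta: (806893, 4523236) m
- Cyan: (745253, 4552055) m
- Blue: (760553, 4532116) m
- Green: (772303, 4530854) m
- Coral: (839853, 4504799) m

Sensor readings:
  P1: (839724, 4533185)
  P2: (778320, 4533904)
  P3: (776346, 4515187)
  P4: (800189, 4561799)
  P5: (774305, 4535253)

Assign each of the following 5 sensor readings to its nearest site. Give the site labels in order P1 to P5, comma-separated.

P1 → Coral (d²=805781637.00)
P2 → Green (d²=45506789.00)
P3 → Green (d²=261800738.00)
P4 → Magenta (d²=1532048585.00)
P5 → Green (d²=23359205.00)

Coral, Green, Green, Magenta, Green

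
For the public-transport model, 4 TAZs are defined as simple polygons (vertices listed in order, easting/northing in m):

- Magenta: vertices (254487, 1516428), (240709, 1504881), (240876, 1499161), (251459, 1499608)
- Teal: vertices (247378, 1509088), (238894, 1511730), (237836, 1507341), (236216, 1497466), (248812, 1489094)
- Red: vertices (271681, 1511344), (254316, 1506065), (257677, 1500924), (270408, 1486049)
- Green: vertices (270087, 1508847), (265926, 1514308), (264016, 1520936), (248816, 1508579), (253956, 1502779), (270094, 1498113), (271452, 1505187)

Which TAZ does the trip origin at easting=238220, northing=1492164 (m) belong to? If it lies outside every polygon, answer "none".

Cast a ray rightward from (238220, 1492164). For each polygon, the edges (by vertex number in listed order) whose endpoints lie on opposite sides of northing = 1492164, where each meets that height, and whether that is right or left of the point:
Magenta: no edge straddles that height → 0 crossings.
Teal: 4–5 at easting≈244193.1 (right), 5–1 at easting≈248591.8 (right) → 2 crossings.
Red: 3–4 at easting≈265174.4 (right), 4–1 at easting≈270715.7 (right) → 2 crossings.
Green: no edge straddles that height → 0 crossings.
All counts are even, so the point lies outside every listed polygon.

none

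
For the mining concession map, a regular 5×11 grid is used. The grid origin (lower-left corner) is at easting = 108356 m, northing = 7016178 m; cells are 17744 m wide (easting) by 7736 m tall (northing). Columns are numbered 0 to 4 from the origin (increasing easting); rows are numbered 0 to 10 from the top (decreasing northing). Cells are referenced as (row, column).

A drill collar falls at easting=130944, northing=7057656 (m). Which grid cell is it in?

(5, 1)

Column index: ⌊(130944 − 108356) / 17744⌋ = ⌊1.273⌋ = 1
Row offset from origin: ⌊(7057656 − 7016178) / 7736⌋ = ⌊5.362⌋ = 5 → row 5 (counted from top)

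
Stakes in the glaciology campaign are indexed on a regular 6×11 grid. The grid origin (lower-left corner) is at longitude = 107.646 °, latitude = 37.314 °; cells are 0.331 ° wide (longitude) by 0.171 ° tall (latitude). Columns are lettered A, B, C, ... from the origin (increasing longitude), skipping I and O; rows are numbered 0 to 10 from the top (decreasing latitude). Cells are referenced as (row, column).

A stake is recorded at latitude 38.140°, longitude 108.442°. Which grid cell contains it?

(6, C)

Column index: ⌊(108.442 − 107.646) / 0.331⌋ = ⌊2.405⌋ = 2 → column C
Row offset from origin: ⌊(38.140 − 37.314) / 0.171⌋ = ⌊4.830⌋ = 4 → row 6 (counted from top)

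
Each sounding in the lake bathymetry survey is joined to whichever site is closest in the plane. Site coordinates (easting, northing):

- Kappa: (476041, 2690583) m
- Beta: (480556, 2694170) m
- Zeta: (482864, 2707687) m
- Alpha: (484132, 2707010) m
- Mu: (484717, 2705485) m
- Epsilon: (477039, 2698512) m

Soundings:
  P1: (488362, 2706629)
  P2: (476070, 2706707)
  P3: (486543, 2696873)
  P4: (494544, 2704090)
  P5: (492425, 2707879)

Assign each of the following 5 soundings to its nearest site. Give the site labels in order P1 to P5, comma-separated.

P1 → Mu (d²=14594761.00)
P2 → Zeta (d²=47118836.00)
P3 → Beta (d²=43150378.00)
P4 → Mu (d²=98515954.00)
P5 → Mu (d²=65144500.00)

Mu, Zeta, Beta, Mu, Mu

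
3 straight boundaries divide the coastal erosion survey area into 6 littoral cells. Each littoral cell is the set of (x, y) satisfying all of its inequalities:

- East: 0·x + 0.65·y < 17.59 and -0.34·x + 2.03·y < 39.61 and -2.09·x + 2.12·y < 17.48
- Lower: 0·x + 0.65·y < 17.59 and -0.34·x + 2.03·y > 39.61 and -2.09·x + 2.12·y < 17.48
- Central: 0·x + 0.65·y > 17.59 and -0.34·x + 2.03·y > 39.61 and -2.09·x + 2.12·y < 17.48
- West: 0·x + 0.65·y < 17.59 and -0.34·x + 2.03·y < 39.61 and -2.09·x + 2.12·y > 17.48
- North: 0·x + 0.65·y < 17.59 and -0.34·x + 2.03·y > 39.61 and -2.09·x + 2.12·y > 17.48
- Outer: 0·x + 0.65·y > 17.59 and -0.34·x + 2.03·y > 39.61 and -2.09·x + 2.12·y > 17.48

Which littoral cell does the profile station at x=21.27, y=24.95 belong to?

Lower

0·21.27 + 0.65·24.95 = 16.218, which is < 17.59
-0.34·21.27 + 2.03·24.95 = 43.417, which is > 39.61
-2.09·21.27 + 2.12·24.95 = 8.440, which is < 17.48
This sign pattern matches Lower.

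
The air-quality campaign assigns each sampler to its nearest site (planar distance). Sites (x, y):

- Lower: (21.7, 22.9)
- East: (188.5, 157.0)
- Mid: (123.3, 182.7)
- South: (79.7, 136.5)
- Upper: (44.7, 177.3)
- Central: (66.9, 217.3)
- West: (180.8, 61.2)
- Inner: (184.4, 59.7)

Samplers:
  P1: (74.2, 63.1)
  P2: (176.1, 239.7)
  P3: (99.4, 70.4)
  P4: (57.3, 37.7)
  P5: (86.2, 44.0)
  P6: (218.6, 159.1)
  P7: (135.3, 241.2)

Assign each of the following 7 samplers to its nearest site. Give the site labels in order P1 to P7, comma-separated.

P1 → Lower (d²=4372.29)
P2 → Mid (d²=6036.84)
P3 → South (d²=4757.30)
P4 → Lower (d²=1486.40)
P5 → Lower (d²=4605.46)
P6 → East (d²=910.42)
P7 → Mid (d²=3566.25)

Lower, Mid, South, Lower, Lower, East, Mid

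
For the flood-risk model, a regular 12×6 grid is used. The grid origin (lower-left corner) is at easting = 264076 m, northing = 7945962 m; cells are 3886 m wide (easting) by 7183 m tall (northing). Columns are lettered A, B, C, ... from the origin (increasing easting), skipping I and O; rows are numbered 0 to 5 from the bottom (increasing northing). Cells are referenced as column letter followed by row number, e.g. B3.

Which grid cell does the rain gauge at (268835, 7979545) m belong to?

B4

Column index: ⌊(268835 − 264076) / 3886⌋ = ⌊1.225⌋ = 1 → column B
Row offset from origin: ⌊(7979545 − 7945962) / 7183⌋ = ⌊4.675⌋ = 4 → row 4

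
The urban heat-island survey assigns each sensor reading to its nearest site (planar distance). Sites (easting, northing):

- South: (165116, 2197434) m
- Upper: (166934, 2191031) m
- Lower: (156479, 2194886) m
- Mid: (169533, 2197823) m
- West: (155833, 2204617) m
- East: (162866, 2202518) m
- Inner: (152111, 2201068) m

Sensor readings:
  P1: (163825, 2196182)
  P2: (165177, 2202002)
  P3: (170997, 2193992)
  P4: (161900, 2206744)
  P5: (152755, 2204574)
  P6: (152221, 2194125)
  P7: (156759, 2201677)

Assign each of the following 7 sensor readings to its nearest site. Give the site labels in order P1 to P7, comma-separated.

South, East, Mid, East, West, Lower, West

P1 → South (d²=3234185.00)
P2 → East (d²=5606977.00)
P3 → Mid (d²=16819857.00)
P4 → East (d²=18792232.00)
P5 → West (d²=9475933.00)
P6 → Lower (d²=18709685.00)
P7 → West (d²=9501076.00)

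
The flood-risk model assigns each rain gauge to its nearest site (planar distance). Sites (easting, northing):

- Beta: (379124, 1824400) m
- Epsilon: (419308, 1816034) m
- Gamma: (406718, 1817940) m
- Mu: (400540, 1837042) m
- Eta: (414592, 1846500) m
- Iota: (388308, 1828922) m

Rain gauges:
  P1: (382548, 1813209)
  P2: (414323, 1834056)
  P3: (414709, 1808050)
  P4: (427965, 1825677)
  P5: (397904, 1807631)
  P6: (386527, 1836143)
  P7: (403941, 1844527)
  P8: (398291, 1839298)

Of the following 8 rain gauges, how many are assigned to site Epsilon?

P1 → Beta
P2 → Eta
P3 → Epsilon
P4 → Epsilon
P5 → Gamma
P6 → Iota
P7 → Mu
P8 → Mu
2 of the 8 go to Epsilon.

2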